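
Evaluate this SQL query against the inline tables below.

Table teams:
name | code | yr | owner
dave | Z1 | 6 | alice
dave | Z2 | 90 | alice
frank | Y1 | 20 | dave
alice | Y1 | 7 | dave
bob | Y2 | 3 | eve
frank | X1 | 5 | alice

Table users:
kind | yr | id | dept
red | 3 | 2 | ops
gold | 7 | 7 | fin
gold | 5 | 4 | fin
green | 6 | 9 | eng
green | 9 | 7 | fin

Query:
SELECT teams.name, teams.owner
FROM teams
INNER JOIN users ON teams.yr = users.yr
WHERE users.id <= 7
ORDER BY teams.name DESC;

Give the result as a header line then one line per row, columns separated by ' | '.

After JOIN users (4 rows):
teams.name | teams.code | teams.yr | teams.owner | users.kind | users.yr | users.id | users.dept
dave | Z1 | 6 | alice | green | 6 | 9 | eng
alice | Y1 | 7 | dave | gold | 7 | 7 | fin
bob | Y2 | 3 | eve | red | 3 | 2 | ops
frank | X1 | 5 | alice | gold | 5 | 4 | fin
After WHERE (3 rows):
teams.name | teams.code | teams.yr | teams.owner | users.kind | users.yr | users.id | users.dept
alice | Y1 | 7 | dave | gold | 7 | 7 | fin
bob | Y2 | 3 | eve | red | 3 | 2 | ops
frank | X1 | 5 | alice | gold | 5 | 4 | fin
After SELECT (3 rows):
teams.name | teams.owner
alice | dave
bob | eve
frank | alice
After ORDER BY (3 rows):
teams.name | teams.owner
frank | alice
bob | eve
alice | dave

== RESULT ==
teams.name | teams.owner
frank | alice
bob | eve
alice | dave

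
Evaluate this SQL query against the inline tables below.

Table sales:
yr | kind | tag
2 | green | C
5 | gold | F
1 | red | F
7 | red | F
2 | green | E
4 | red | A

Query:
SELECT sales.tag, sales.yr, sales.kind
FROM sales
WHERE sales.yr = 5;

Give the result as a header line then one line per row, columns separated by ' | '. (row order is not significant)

== RESULT ==
sales.tag | sales.yr | sales.kind
F | 5 | gold

Derivation:
After WHERE (1 rows):
sales.yr | sales.kind | sales.tag
5 | gold | F
After SELECT (1 rows):
sales.tag | sales.yr | sales.kind
F | 5 | gold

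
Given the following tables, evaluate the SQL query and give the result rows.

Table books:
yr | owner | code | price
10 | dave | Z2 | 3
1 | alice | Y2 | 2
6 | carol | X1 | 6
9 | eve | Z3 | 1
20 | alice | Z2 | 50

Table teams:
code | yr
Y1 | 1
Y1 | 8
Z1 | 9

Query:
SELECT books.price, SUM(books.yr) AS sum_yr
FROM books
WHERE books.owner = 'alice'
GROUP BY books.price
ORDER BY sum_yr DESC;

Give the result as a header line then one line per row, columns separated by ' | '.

After WHERE (2 rows):
books.yr | books.owner | books.code | books.price
1 | alice | Y2 | 2
20 | alice | Z2 | 50
After GROUP BY (2 rows):
books.price | sum_yr
2 | 1
50 | 20
After ORDER BY (2 rows):
books.price | sum_yr
50 | 20
2 | 1

== RESULT ==
books.price | sum_yr
50 | 20
2 | 1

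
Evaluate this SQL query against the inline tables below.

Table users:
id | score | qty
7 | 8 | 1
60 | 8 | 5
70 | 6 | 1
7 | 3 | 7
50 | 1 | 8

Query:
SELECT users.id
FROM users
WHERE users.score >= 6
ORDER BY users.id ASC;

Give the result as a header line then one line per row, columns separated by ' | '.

== RESULT ==
users.id
7
60
70

Derivation:
After WHERE (3 rows):
users.id | users.score | users.qty
7 | 8 | 1
60 | 8 | 5
70 | 6 | 1
After SELECT (3 rows):
users.id
7
60
70
After ORDER BY (3 rows):
users.id
7
60
70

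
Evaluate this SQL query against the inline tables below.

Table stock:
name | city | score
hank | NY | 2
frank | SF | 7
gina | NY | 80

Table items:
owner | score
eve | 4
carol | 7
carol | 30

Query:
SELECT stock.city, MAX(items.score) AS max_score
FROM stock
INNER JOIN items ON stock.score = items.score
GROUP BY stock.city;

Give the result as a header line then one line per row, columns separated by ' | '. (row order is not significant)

After JOIN items (1 rows):
stock.name | stock.city | stock.score | items.owner | items.score
frank | SF | 7 | carol | 7
After GROUP BY (1 rows):
stock.city | max_score
SF | 7

== RESULT ==
stock.city | max_score
SF | 7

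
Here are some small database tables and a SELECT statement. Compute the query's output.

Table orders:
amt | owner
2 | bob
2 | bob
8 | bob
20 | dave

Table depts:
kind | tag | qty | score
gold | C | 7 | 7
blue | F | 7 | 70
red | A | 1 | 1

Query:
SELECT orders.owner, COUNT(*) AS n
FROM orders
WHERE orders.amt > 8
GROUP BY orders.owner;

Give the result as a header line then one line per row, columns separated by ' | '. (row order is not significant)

After WHERE (1 rows):
orders.amt | orders.owner
20 | dave
After GROUP BY (1 rows):
orders.owner | n
dave | 1

== RESULT ==
orders.owner | n
dave | 1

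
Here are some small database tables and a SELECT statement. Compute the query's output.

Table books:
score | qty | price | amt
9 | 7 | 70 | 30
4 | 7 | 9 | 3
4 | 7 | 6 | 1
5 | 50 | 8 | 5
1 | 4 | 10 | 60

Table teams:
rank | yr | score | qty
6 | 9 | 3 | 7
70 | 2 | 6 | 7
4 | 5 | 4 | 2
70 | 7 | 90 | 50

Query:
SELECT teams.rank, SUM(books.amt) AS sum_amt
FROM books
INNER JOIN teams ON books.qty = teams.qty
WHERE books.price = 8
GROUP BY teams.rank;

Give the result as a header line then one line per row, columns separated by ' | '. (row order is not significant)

== RESULT ==
teams.rank | sum_amt
70 | 5

Derivation:
After JOIN teams (7 rows):
books.score | books.qty | books.price | books.amt | teams.rank | teams.yr | teams.score | teams.qty
9 | 7 | 70 | 30 | 6 | 9 | 3 | 7
9 | 7 | 70 | 30 | 70 | 2 | 6 | 7
4 | 7 | 9 | 3 | 6 | 9 | 3 | 7
4 | 7 | 9 | 3 | 70 | 2 | 6 | 7
4 | 7 | 6 | 1 | 6 | 9 | 3 | 7
4 | 7 | 6 | 1 | 70 | 2 | 6 | 7
5 | 50 | 8 | 5 | 70 | 7 | 90 | 50
After WHERE (1 rows):
books.score | books.qty | books.price | books.amt | teams.rank | teams.yr | teams.score | teams.qty
5 | 50 | 8 | 5 | 70 | 7 | 90 | 50
After GROUP BY (1 rows):
teams.rank | sum_amt
70 | 5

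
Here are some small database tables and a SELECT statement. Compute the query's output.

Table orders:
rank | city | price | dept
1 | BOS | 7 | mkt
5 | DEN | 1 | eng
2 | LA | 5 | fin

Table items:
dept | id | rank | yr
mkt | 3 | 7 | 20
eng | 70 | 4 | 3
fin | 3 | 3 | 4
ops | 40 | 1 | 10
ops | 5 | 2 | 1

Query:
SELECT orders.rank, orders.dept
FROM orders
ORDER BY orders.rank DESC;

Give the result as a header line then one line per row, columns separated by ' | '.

== RESULT ==
orders.rank | orders.dept
5 | eng
2 | fin
1 | mkt

Derivation:
After SELECT (3 rows):
orders.rank | orders.dept
1 | mkt
5 | eng
2 | fin
After ORDER BY (3 rows):
orders.rank | orders.dept
5 | eng
2 | fin
1 | mkt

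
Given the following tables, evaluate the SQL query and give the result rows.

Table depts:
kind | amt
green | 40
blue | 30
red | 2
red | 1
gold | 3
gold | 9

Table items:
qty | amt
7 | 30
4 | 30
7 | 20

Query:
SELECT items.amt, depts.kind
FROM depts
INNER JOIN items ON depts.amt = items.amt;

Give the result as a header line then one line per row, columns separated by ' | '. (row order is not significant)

== RESULT ==
items.amt | depts.kind
30 | blue
30 | blue

Derivation:
After JOIN items (2 rows):
depts.kind | depts.amt | items.qty | items.amt
blue | 30 | 7 | 30
blue | 30 | 4 | 30
After SELECT (2 rows):
items.amt | depts.kind
30 | blue
30 | blue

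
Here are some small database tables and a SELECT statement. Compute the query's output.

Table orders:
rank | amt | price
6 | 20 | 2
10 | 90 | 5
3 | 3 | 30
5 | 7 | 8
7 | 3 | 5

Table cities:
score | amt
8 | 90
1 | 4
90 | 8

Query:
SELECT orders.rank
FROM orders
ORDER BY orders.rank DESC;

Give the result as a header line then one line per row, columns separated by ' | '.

== RESULT ==
orders.rank
10
7
6
5
3

Derivation:
After SELECT (5 rows):
orders.rank
6
10
3
5
7
After ORDER BY (5 rows):
orders.rank
10
7
6
5
3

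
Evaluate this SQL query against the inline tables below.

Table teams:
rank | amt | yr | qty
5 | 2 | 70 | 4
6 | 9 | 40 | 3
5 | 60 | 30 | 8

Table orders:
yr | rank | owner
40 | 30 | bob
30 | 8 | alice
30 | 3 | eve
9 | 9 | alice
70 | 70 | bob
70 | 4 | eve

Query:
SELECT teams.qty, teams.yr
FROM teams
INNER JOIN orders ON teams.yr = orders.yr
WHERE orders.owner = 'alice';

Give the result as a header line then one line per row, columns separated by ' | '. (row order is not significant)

After JOIN orders (5 rows):
teams.rank | teams.amt | teams.yr | teams.qty | orders.yr | orders.rank | orders.owner
5 | 2 | 70 | 4 | 70 | 70 | bob
5 | 2 | 70 | 4 | 70 | 4 | eve
6 | 9 | 40 | 3 | 40 | 30 | bob
5 | 60 | 30 | 8 | 30 | 8 | alice
5 | 60 | 30 | 8 | 30 | 3 | eve
After WHERE (1 rows):
teams.rank | teams.amt | teams.yr | teams.qty | orders.yr | orders.rank | orders.owner
5 | 60 | 30 | 8 | 30 | 8 | alice
After SELECT (1 rows):
teams.qty | teams.yr
8 | 30

== RESULT ==
teams.qty | teams.yr
8 | 30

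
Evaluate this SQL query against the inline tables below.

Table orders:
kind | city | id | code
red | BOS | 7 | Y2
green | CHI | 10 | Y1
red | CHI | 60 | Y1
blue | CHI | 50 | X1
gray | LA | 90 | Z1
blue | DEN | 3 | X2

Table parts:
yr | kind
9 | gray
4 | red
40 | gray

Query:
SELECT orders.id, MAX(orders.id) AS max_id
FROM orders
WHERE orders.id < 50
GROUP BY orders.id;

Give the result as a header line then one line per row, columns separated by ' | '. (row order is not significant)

== RESULT ==
orders.id | max_id
7 | 7
10 | 10
3 | 3

Derivation:
After WHERE (3 rows):
orders.kind | orders.city | orders.id | orders.code
red | BOS | 7 | Y2
green | CHI | 10 | Y1
blue | DEN | 3 | X2
After GROUP BY (3 rows):
orders.id | max_id
7 | 7
10 | 10
3 | 3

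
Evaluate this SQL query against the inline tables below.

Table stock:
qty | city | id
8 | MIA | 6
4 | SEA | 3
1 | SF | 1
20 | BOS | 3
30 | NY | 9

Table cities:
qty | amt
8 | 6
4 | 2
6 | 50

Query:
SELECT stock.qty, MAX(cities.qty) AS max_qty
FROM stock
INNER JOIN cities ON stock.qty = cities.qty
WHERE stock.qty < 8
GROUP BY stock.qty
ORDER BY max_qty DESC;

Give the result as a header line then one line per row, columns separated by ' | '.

After JOIN cities (2 rows):
stock.qty | stock.city | stock.id | cities.qty | cities.amt
8 | MIA | 6 | 8 | 6
4 | SEA | 3 | 4 | 2
After WHERE (1 rows):
stock.qty | stock.city | stock.id | cities.qty | cities.amt
4 | SEA | 3 | 4 | 2
After GROUP BY (1 rows):
stock.qty | max_qty
4 | 4
After ORDER BY (1 rows):
stock.qty | max_qty
4 | 4

== RESULT ==
stock.qty | max_qty
4 | 4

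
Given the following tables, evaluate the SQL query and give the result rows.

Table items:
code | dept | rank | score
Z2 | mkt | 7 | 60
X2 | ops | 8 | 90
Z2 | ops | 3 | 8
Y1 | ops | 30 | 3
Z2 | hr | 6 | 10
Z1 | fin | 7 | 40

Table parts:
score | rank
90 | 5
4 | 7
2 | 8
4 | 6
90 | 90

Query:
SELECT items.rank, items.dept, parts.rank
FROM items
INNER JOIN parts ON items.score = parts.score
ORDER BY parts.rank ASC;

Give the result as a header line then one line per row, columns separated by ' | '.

== RESULT ==
items.rank | items.dept | parts.rank
8 | ops | 5
8 | ops | 90

Derivation:
After JOIN parts (2 rows):
items.code | items.dept | items.rank | items.score | parts.score | parts.rank
X2 | ops | 8 | 90 | 90 | 5
X2 | ops | 8 | 90 | 90 | 90
After SELECT (2 rows):
items.rank | items.dept | parts.rank
8 | ops | 5
8 | ops | 90
After ORDER BY (2 rows):
items.rank | items.dept | parts.rank
8 | ops | 5
8 | ops | 90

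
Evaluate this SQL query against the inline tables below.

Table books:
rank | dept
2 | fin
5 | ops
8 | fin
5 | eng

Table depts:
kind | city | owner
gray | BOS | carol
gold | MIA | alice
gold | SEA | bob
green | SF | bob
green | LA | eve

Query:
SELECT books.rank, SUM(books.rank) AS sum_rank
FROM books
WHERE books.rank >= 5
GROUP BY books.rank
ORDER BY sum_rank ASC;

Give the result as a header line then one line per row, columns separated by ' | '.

After WHERE (3 rows):
books.rank | books.dept
5 | ops
8 | fin
5 | eng
After GROUP BY (2 rows):
books.rank | sum_rank
5 | 10
8 | 8
After ORDER BY (2 rows):
books.rank | sum_rank
8 | 8
5 | 10

== RESULT ==
books.rank | sum_rank
8 | 8
5 | 10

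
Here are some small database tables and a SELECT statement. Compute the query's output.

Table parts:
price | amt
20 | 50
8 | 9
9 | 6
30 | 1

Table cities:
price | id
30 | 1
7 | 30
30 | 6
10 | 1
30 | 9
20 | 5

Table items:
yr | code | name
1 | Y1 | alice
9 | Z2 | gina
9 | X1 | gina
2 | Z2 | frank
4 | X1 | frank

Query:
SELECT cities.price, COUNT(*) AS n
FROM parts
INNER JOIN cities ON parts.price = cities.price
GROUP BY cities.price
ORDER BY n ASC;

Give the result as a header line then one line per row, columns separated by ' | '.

== RESULT ==
cities.price | n
20 | 1
30 | 3

Derivation:
After JOIN cities (4 rows):
parts.price | parts.amt | cities.price | cities.id
20 | 50 | 20 | 5
30 | 1 | 30 | 1
30 | 1 | 30 | 6
30 | 1 | 30 | 9
After GROUP BY (2 rows):
cities.price | n
20 | 1
30 | 3
After ORDER BY (2 rows):
cities.price | n
20 | 1
30 | 3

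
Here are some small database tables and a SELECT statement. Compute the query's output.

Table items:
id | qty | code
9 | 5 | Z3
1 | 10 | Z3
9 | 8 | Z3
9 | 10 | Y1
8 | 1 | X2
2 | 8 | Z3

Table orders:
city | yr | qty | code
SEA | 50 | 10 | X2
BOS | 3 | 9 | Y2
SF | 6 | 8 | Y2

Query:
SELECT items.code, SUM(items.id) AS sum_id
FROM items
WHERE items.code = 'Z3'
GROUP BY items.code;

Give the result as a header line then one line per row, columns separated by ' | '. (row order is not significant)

After WHERE (4 rows):
items.id | items.qty | items.code
9 | 5 | Z3
1 | 10 | Z3
9 | 8 | Z3
2 | 8 | Z3
After GROUP BY (1 rows):
items.code | sum_id
Z3 | 21

== RESULT ==
items.code | sum_id
Z3 | 21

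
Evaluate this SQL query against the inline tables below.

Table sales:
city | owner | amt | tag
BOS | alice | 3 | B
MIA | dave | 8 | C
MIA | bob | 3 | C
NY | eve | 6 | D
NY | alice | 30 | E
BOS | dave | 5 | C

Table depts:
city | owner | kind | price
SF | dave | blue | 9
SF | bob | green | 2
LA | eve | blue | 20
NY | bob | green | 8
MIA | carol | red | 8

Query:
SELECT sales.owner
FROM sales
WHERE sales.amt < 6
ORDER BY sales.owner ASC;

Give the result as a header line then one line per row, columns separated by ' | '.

After WHERE (3 rows):
sales.city | sales.owner | sales.amt | sales.tag
BOS | alice | 3 | B
MIA | bob | 3 | C
BOS | dave | 5 | C
After SELECT (3 rows):
sales.owner
alice
bob
dave
After ORDER BY (3 rows):
sales.owner
alice
bob
dave

== RESULT ==
sales.owner
alice
bob
dave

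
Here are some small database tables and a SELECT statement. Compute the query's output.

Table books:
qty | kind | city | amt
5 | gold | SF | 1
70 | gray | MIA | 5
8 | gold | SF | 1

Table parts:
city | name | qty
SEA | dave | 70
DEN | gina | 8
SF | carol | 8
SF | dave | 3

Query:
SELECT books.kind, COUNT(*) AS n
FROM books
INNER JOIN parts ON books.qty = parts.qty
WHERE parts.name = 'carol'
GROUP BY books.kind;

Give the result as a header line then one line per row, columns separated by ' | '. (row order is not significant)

== RESULT ==
books.kind | n
gold | 1

Derivation:
After JOIN parts (3 rows):
books.qty | books.kind | books.city | books.amt | parts.city | parts.name | parts.qty
70 | gray | MIA | 5 | SEA | dave | 70
8 | gold | SF | 1 | DEN | gina | 8
8 | gold | SF | 1 | SF | carol | 8
After WHERE (1 rows):
books.qty | books.kind | books.city | books.amt | parts.city | parts.name | parts.qty
8 | gold | SF | 1 | SF | carol | 8
After GROUP BY (1 rows):
books.kind | n
gold | 1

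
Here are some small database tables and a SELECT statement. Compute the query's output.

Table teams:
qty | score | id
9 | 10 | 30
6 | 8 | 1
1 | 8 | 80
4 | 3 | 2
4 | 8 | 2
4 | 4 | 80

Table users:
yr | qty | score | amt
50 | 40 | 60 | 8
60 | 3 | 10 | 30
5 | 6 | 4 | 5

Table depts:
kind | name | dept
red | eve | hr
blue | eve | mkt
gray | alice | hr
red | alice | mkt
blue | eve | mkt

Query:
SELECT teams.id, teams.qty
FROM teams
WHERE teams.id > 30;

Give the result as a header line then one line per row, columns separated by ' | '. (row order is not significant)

== RESULT ==
teams.id | teams.qty
80 | 1
80 | 4

Derivation:
After WHERE (2 rows):
teams.qty | teams.score | teams.id
1 | 8 | 80
4 | 4 | 80
After SELECT (2 rows):
teams.id | teams.qty
80 | 1
80 | 4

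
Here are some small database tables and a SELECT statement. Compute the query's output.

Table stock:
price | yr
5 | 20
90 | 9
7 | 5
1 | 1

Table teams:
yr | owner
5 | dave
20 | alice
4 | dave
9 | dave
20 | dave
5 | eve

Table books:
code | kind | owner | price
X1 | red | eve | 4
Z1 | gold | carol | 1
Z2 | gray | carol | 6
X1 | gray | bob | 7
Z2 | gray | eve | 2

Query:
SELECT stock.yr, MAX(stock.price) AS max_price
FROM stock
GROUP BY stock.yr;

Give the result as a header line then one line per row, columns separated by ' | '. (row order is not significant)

== RESULT ==
stock.yr | max_price
20 | 5
9 | 90
5 | 7
1 | 1

Derivation:
After GROUP BY (4 rows):
stock.yr | max_price
20 | 5
9 | 90
5 | 7
1 | 1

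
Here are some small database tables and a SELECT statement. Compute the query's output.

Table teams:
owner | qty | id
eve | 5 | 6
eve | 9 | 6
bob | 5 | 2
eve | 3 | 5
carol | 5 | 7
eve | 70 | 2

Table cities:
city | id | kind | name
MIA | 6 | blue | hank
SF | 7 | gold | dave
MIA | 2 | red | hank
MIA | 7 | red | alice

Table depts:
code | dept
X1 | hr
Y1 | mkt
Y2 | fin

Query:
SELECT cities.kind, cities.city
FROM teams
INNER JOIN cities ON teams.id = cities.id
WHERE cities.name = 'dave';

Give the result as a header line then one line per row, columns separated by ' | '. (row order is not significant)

After JOIN cities (6 rows):
teams.owner | teams.qty | teams.id | cities.city | cities.id | cities.kind | cities.name
eve | 5 | 6 | MIA | 6 | blue | hank
eve | 9 | 6 | MIA | 6 | blue | hank
bob | 5 | 2 | MIA | 2 | red | hank
carol | 5 | 7 | SF | 7 | gold | dave
carol | 5 | 7 | MIA | 7 | red | alice
eve | 70 | 2 | MIA | 2 | red | hank
After WHERE (1 rows):
teams.owner | teams.qty | teams.id | cities.city | cities.id | cities.kind | cities.name
carol | 5 | 7 | SF | 7 | gold | dave
After SELECT (1 rows):
cities.kind | cities.city
gold | SF

== RESULT ==
cities.kind | cities.city
gold | SF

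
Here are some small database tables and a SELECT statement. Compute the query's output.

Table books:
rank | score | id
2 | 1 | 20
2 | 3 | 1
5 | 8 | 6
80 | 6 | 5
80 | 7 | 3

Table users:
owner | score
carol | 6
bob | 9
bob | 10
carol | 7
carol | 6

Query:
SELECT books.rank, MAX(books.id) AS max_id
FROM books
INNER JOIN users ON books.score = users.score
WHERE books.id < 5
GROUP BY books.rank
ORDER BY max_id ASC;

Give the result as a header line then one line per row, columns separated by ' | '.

After JOIN users (3 rows):
books.rank | books.score | books.id | users.owner | users.score
80 | 6 | 5 | carol | 6
80 | 6 | 5 | carol | 6
80 | 7 | 3 | carol | 7
After WHERE (1 rows):
books.rank | books.score | books.id | users.owner | users.score
80 | 7 | 3 | carol | 7
After GROUP BY (1 rows):
books.rank | max_id
80 | 3
After ORDER BY (1 rows):
books.rank | max_id
80 | 3

== RESULT ==
books.rank | max_id
80 | 3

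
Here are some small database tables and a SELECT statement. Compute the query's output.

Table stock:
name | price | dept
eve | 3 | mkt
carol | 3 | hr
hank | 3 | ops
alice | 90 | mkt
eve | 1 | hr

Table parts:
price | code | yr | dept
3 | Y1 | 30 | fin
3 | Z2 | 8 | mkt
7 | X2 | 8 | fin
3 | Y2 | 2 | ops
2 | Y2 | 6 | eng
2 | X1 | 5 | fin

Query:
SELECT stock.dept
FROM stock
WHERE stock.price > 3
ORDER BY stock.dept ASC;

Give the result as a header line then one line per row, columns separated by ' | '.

After WHERE (1 rows):
stock.name | stock.price | stock.dept
alice | 90 | mkt
After SELECT (1 rows):
stock.dept
mkt
After ORDER BY (1 rows):
stock.dept
mkt

== RESULT ==
stock.dept
mkt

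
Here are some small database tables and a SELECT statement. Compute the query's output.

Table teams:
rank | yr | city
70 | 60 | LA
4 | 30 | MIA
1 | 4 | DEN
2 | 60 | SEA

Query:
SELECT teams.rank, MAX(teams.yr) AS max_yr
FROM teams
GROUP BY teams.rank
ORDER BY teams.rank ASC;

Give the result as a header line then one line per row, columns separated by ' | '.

== RESULT ==
teams.rank | max_yr
1 | 4
2 | 60
4 | 30
70 | 60

Derivation:
After GROUP BY (4 rows):
teams.rank | max_yr
70 | 60
4 | 30
1 | 4
2 | 60
After ORDER BY (4 rows):
teams.rank | max_yr
1 | 4
2 | 60
4 | 30
70 | 60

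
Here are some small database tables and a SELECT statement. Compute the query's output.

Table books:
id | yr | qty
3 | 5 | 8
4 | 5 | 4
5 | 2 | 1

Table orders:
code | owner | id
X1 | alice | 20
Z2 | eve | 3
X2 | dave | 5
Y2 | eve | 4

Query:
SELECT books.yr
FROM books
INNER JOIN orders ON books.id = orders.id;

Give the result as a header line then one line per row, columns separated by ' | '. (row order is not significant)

After JOIN orders (3 rows):
books.id | books.yr | books.qty | orders.code | orders.owner | orders.id
3 | 5 | 8 | Z2 | eve | 3
4 | 5 | 4 | Y2 | eve | 4
5 | 2 | 1 | X2 | dave | 5
After SELECT (3 rows):
books.yr
5
5
2

== RESULT ==
books.yr
5
5
2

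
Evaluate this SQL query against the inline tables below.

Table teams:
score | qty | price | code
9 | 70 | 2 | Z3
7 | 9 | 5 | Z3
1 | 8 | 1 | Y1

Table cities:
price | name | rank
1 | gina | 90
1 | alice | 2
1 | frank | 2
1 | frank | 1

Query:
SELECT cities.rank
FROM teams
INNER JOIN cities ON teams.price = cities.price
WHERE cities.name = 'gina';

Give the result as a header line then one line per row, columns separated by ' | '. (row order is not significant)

After JOIN cities (4 rows):
teams.score | teams.qty | teams.price | teams.code | cities.price | cities.name | cities.rank
1 | 8 | 1 | Y1 | 1 | gina | 90
1 | 8 | 1 | Y1 | 1 | alice | 2
1 | 8 | 1 | Y1 | 1 | frank | 2
1 | 8 | 1 | Y1 | 1 | frank | 1
After WHERE (1 rows):
teams.score | teams.qty | teams.price | teams.code | cities.price | cities.name | cities.rank
1 | 8 | 1 | Y1 | 1 | gina | 90
After SELECT (1 rows):
cities.rank
90

== RESULT ==
cities.rank
90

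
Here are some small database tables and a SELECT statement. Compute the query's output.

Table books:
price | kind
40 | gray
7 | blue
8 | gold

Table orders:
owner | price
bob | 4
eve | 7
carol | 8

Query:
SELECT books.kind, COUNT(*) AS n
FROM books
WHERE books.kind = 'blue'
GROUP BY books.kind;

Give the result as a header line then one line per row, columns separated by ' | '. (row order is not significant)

After WHERE (1 rows):
books.price | books.kind
7 | blue
After GROUP BY (1 rows):
books.kind | n
blue | 1

== RESULT ==
books.kind | n
blue | 1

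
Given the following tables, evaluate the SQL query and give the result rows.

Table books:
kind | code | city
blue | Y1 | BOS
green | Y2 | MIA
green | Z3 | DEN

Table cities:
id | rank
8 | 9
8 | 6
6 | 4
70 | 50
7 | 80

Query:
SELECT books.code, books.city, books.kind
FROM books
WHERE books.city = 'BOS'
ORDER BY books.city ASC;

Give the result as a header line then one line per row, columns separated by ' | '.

== RESULT ==
books.code | books.city | books.kind
Y1 | BOS | blue

Derivation:
After WHERE (1 rows):
books.kind | books.code | books.city
blue | Y1 | BOS
After SELECT (1 rows):
books.code | books.city | books.kind
Y1 | BOS | blue
After ORDER BY (1 rows):
books.code | books.city | books.kind
Y1 | BOS | blue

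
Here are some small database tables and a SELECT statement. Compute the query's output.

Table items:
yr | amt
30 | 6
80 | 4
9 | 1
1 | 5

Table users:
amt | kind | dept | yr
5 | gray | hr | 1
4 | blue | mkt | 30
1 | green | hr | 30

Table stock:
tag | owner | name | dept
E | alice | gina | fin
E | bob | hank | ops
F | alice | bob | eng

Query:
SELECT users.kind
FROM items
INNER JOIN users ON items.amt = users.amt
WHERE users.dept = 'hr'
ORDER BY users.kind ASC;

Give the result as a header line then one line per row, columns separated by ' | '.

== RESULT ==
users.kind
gray
green

Derivation:
After JOIN users (3 rows):
items.yr | items.amt | users.amt | users.kind | users.dept | users.yr
80 | 4 | 4 | blue | mkt | 30
9 | 1 | 1 | green | hr | 30
1 | 5 | 5 | gray | hr | 1
After WHERE (2 rows):
items.yr | items.amt | users.amt | users.kind | users.dept | users.yr
9 | 1 | 1 | green | hr | 30
1 | 5 | 5 | gray | hr | 1
After SELECT (2 rows):
users.kind
green
gray
After ORDER BY (2 rows):
users.kind
gray
green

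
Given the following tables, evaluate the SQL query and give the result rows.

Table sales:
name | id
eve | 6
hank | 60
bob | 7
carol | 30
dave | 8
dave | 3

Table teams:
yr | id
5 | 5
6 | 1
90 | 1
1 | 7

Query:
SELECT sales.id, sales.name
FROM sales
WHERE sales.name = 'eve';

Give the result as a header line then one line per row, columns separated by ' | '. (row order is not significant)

== RESULT ==
sales.id | sales.name
6 | eve

Derivation:
After WHERE (1 rows):
sales.name | sales.id
eve | 6
After SELECT (1 rows):
sales.id | sales.name
6 | eve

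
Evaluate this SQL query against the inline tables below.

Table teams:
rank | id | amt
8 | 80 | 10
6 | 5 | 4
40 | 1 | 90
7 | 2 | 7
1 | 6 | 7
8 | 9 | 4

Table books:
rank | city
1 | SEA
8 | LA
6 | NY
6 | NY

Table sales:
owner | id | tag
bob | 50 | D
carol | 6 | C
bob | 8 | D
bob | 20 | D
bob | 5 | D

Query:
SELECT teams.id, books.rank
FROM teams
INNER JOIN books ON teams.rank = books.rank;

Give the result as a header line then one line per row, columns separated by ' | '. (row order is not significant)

== RESULT ==
teams.id | books.rank
80 | 8
5 | 6
5 | 6
6 | 1
9 | 8

Derivation:
After JOIN books (5 rows):
teams.rank | teams.id | teams.amt | books.rank | books.city
8 | 80 | 10 | 8 | LA
6 | 5 | 4 | 6 | NY
6 | 5 | 4 | 6 | NY
1 | 6 | 7 | 1 | SEA
8 | 9 | 4 | 8 | LA
After SELECT (5 rows):
teams.id | books.rank
80 | 8
5 | 6
5 | 6
6 | 1
9 | 8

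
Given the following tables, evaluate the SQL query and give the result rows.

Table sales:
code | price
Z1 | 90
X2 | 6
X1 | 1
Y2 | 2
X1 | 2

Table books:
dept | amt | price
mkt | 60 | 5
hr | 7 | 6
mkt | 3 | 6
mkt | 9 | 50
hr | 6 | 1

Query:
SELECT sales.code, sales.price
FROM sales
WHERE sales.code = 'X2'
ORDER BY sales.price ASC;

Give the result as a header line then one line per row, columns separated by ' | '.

After WHERE (1 rows):
sales.code | sales.price
X2 | 6
After SELECT (1 rows):
sales.code | sales.price
X2 | 6
After ORDER BY (1 rows):
sales.code | sales.price
X2 | 6

== RESULT ==
sales.code | sales.price
X2 | 6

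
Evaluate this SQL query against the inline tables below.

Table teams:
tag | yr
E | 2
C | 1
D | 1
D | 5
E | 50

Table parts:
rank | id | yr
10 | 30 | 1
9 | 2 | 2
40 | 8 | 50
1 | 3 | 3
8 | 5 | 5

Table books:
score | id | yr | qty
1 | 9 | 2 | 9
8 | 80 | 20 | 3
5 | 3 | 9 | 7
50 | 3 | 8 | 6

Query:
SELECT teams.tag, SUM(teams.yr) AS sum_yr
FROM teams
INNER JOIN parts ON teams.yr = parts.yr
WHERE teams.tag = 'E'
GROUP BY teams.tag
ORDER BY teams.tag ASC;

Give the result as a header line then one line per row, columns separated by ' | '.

After JOIN parts (5 rows):
teams.tag | teams.yr | parts.rank | parts.id | parts.yr
E | 2 | 9 | 2 | 2
C | 1 | 10 | 30 | 1
D | 1 | 10 | 30 | 1
D | 5 | 8 | 5 | 5
E | 50 | 40 | 8 | 50
After WHERE (2 rows):
teams.tag | teams.yr | parts.rank | parts.id | parts.yr
E | 2 | 9 | 2 | 2
E | 50 | 40 | 8 | 50
After GROUP BY (1 rows):
teams.tag | sum_yr
E | 52
After ORDER BY (1 rows):
teams.tag | sum_yr
E | 52

== RESULT ==
teams.tag | sum_yr
E | 52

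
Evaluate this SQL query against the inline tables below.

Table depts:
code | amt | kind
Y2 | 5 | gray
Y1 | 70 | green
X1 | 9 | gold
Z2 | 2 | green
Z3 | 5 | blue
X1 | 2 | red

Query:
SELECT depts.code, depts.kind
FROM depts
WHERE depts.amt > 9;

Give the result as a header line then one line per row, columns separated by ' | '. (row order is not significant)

After WHERE (1 rows):
depts.code | depts.amt | depts.kind
Y1 | 70 | green
After SELECT (1 rows):
depts.code | depts.kind
Y1 | green

== RESULT ==
depts.code | depts.kind
Y1 | green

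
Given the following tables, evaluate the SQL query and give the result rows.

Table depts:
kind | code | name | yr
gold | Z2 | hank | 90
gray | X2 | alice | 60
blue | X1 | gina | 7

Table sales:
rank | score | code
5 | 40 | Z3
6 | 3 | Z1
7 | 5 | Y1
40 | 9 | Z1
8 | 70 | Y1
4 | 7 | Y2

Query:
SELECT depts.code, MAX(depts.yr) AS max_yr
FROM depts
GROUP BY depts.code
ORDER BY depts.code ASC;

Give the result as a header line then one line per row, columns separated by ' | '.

== RESULT ==
depts.code | max_yr
X1 | 7
X2 | 60
Z2 | 90

Derivation:
After GROUP BY (3 rows):
depts.code | max_yr
Z2 | 90
X2 | 60
X1 | 7
After ORDER BY (3 rows):
depts.code | max_yr
X1 | 7
X2 | 60
Z2 | 90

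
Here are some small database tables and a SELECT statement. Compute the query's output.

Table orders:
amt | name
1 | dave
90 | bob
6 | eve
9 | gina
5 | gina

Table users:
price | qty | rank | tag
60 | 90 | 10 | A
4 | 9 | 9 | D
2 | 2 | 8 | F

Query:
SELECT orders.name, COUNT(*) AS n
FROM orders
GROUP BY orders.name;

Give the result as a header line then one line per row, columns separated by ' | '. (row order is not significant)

== RESULT ==
orders.name | n
dave | 1
bob | 1
eve | 1
gina | 2

Derivation:
After GROUP BY (4 rows):
orders.name | n
dave | 1
bob | 1
eve | 1
gina | 2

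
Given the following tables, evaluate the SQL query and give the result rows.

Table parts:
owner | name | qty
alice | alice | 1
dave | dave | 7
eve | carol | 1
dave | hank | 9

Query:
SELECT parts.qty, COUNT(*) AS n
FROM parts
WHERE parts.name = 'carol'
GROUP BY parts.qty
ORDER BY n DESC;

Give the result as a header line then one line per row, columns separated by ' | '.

After WHERE (1 rows):
parts.owner | parts.name | parts.qty
eve | carol | 1
After GROUP BY (1 rows):
parts.qty | n
1 | 1
After ORDER BY (1 rows):
parts.qty | n
1 | 1

== RESULT ==
parts.qty | n
1 | 1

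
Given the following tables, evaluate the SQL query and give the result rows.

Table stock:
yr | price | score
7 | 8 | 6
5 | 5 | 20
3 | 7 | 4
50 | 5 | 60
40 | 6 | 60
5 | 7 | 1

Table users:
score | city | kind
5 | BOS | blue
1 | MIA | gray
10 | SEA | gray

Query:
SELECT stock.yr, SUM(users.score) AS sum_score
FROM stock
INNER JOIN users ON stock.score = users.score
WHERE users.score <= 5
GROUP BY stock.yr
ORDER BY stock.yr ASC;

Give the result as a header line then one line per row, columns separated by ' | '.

After JOIN users (1 rows):
stock.yr | stock.price | stock.score | users.score | users.city | users.kind
5 | 7 | 1 | 1 | MIA | gray
After WHERE (1 rows):
stock.yr | stock.price | stock.score | users.score | users.city | users.kind
5 | 7 | 1 | 1 | MIA | gray
After GROUP BY (1 rows):
stock.yr | sum_score
5 | 1
After ORDER BY (1 rows):
stock.yr | sum_score
5 | 1

== RESULT ==
stock.yr | sum_score
5 | 1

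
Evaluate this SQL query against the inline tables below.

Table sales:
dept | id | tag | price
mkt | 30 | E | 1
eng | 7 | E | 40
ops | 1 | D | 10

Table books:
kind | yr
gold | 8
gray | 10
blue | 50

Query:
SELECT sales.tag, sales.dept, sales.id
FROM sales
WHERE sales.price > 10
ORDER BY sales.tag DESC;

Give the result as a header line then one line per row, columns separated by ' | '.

== RESULT ==
sales.tag | sales.dept | sales.id
E | eng | 7

Derivation:
After WHERE (1 rows):
sales.dept | sales.id | sales.tag | sales.price
eng | 7 | E | 40
After SELECT (1 rows):
sales.tag | sales.dept | sales.id
E | eng | 7
After ORDER BY (1 rows):
sales.tag | sales.dept | sales.id
E | eng | 7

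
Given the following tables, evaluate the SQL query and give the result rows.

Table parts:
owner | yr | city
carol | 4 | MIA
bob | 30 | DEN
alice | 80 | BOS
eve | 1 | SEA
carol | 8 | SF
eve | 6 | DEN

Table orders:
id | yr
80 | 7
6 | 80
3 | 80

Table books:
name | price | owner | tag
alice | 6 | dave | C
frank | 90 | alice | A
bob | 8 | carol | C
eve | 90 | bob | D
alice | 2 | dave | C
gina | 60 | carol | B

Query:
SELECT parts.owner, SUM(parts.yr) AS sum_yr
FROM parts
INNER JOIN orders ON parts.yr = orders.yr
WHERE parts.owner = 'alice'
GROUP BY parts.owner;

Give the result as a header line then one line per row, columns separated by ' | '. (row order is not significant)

== RESULT ==
parts.owner | sum_yr
alice | 160

Derivation:
After JOIN orders (2 rows):
parts.owner | parts.yr | parts.city | orders.id | orders.yr
alice | 80 | BOS | 6 | 80
alice | 80 | BOS | 3 | 80
After WHERE (2 rows):
parts.owner | parts.yr | parts.city | orders.id | orders.yr
alice | 80 | BOS | 6 | 80
alice | 80 | BOS | 3 | 80
After GROUP BY (1 rows):
parts.owner | sum_yr
alice | 160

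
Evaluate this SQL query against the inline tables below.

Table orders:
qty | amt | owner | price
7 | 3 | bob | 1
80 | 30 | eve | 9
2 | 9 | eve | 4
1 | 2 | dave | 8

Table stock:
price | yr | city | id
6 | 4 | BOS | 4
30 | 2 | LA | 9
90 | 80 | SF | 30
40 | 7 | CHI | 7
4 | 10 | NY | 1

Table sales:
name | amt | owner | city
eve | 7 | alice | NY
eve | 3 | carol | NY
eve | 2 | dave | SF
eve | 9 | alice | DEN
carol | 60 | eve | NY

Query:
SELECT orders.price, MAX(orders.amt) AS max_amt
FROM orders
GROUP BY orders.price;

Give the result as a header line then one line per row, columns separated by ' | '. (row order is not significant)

After GROUP BY (4 rows):
orders.price | max_amt
1 | 3
9 | 30
4 | 9
8 | 2

== RESULT ==
orders.price | max_amt
1 | 3
9 | 30
4 | 9
8 | 2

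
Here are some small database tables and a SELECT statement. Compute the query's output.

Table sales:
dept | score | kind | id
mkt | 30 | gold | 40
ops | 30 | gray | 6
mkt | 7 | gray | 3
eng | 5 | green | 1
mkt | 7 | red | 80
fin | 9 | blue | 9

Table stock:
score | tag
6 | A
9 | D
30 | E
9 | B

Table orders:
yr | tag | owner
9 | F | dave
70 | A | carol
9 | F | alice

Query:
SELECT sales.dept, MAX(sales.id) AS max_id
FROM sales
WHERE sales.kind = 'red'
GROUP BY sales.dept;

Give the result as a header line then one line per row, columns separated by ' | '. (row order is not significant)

After WHERE (1 rows):
sales.dept | sales.score | sales.kind | sales.id
mkt | 7 | red | 80
After GROUP BY (1 rows):
sales.dept | max_id
mkt | 80

== RESULT ==
sales.dept | max_id
mkt | 80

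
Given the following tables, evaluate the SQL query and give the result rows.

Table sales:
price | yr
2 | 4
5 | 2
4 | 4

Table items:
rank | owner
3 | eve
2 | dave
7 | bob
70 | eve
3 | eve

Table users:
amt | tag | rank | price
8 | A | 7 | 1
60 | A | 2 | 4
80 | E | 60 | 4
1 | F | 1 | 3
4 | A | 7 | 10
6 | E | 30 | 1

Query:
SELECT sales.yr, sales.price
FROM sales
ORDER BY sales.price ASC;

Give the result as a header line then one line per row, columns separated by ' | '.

== RESULT ==
sales.yr | sales.price
4 | 2
4 | 4
2 | 5

Derivation:
After SELECT (3 rows):
sales.yr | sales.price
4 | 2
2 | 5
4 | 4
After ORDER BY (3 rows):
sales.yr | sales.price
4 | 2
4 | 4
2 | 5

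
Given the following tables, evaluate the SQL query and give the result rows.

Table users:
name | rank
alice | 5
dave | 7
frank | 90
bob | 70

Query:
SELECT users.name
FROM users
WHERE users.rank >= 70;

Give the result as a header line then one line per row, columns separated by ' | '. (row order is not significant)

After WHERE (2 rows):
users.name | users.rank
frank | 90
bob | 70
After SELECT (2 rows):
users.name
frank
bob

== RESULT ==
users.name
frank
bob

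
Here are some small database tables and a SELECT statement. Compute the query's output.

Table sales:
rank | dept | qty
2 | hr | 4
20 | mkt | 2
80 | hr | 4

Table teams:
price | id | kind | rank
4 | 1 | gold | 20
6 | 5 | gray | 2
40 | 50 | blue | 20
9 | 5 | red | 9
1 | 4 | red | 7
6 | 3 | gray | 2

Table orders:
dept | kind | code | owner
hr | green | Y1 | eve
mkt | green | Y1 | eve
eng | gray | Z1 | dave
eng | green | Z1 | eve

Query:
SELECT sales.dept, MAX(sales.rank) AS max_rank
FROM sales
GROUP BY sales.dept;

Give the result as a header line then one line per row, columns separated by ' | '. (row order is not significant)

After GROUP BY (2 rows):
sales.dept | max_rank
hr | 80
mkt | 20

== RESULT ==
sales.dept | max_rank
hr | 80
mkt | 20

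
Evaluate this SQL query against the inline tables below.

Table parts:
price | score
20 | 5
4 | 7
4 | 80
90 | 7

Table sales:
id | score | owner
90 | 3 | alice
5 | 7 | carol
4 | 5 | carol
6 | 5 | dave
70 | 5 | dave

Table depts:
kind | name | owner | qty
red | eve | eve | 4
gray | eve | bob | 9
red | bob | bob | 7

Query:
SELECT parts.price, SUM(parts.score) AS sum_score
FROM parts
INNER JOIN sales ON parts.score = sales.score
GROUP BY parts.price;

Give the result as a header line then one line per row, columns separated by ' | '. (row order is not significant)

After JOIN sales (5 rows):
parts.price | parts.score | sales.id | sales.score | sales.owner
20 | 5 | 4 | 5 | carol
20 | 5 | 6 | 5 | dave
20 | 5 | 70 | 5 | dave
4 | 7 | 5 | 7 | carol
90 | 7 | 5 | 7 | carol
After GROUP BY (3 rows):
parts.price | sum_score
20 | 15
4 | 7
90 | 7

== RESULT ==
parts.price | sum_score
20 | 15
4 | 7
90 | 7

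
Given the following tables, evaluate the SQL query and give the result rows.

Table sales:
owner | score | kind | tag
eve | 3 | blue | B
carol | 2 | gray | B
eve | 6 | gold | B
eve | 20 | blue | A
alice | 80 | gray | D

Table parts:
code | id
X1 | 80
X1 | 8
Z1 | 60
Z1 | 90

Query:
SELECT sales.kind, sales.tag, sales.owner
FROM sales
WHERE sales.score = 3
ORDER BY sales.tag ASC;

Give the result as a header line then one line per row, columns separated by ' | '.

After WHERE (1 rows):
sales.owner | sales.score | sales.kind | sales.tag
eve | 3 | blue | B
After SELECT (1 rows):
sales.kind | sales.tag | sales.owner
blue | B | eve
After ORDER BY (1 rows):
sales.kind | sales.tag | sales.owner
blue | B | eve

== RESULT ==
sales.kind | sales.tag | sales.owner
blue | B | eve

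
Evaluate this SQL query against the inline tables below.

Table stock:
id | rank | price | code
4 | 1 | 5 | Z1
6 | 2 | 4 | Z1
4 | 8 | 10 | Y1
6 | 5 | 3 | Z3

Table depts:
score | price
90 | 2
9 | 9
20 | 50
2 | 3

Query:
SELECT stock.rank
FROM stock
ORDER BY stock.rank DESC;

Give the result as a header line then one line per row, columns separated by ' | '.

After SELECT (4 rows):
stock.rank
1
2
8
5
After ORDER BY (4 rows):
stock.rank
8
5
2
1

== RESULT ==
stock.rank
8
5
2
1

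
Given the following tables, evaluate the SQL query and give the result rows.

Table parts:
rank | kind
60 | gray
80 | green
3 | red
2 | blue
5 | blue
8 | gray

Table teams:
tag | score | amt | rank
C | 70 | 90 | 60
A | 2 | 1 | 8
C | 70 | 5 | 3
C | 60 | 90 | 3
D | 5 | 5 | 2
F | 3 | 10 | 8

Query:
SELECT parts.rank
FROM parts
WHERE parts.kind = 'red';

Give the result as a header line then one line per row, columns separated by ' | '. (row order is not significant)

== RESULT ==
parts.rank
3

Derivation:
After WHERE (1 rows):
parts.rank | parts.kind
3 | red
After SELECT (1 rows):
parts.rank
3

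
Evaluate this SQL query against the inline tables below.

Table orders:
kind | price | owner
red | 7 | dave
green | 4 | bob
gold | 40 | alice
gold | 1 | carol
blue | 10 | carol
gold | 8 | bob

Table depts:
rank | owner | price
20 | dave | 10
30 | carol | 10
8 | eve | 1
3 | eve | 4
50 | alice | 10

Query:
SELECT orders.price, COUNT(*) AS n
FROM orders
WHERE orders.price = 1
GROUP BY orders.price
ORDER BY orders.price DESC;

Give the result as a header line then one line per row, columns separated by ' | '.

After WHERE (1 rows):
orders.kind | orders.price | orders.owner
gold | 1 | carol
After GROUP BY (1 rows):
orders.price | n
1 | 1
After ORDER BY (1 rows):
orders.price | n
1 | 1

== RESULT ==
orders.price | n
1 | 1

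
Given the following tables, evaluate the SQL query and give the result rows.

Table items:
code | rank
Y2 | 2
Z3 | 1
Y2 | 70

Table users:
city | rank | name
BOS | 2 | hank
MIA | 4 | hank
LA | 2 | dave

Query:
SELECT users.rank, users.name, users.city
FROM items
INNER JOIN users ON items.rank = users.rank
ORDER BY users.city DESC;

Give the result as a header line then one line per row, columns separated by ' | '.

== RESULT ==
users.rank | users.name | users.city
2 | dave | LA
2 | hank | BOS

Derivation:
After JOIN users (2 rows):
items.code | items.rank | users.city | users.rank | users.name
Y2 | 2 | BOS | 2 | hank
Y2 | 2 | LA | 2 | dave
After SELECT (2 rows):
users.rank | users.name | users.city
2 | hank | BOS
2 | dave | LA
After ORDER BY (2 rows):
users.rank | users.name | users.city
2 | dave | LA
2 | hank | BOS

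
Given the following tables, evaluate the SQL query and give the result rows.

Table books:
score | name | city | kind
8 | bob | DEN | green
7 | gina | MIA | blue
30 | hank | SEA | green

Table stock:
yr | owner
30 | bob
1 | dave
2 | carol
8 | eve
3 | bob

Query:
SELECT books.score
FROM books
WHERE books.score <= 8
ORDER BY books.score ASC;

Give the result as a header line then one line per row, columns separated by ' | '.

== RESULT ==
books.score
7
8

Derivation:
After WHERE (2 rows):
books.score | books.name | books.city | books.kind
8 | bob | DEN | green
7 | gina | MIA | blue
After SELECT (2 rows):
books.score
8
7
After ORDER BY (2 rows):
books.score
7
8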